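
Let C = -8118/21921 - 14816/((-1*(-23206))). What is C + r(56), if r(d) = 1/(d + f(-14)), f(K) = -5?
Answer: -4277143553/4323939171 ≈ -0.98918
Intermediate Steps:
r(d) = 1/(-5 + d) (r(d) = 1/(d - 5) = 1/(-5 + d))
C = -85527974/84783121 (C = -8118*1/21921 - 14816/23206 = -2706/7307 - 14816*1/23206 = -2706/7307 - 7408/11603 = -85527974/84783121 ≈ -1.0088)
C + r(56) = -85527974/84783121 + 1/(-5 + 56) = -85527974/84783121 + 1/51 = -4277143553/4323939171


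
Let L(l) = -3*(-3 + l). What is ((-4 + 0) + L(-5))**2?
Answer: 400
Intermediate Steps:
L(l) = 9 - 3*l
((-4 + 0) + L(-5))**2 = ((-4 + 0) + (9 - 3*(-5)))**2 = (-4 + (9 + 15))**2 = (-4 + 24)**2 = 20**2 = 400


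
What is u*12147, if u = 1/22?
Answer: 12147/22 ≈ 552.14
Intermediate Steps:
u = 1/22 ≈ 0.045455
u*12147 = (1/22)*12147 = 12147/22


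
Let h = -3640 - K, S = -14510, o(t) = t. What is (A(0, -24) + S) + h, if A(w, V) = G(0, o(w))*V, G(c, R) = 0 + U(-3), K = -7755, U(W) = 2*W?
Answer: -10251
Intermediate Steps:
G(c, R) = -6 (G(c, R) = 0 + 2*(-3) = 0 - 6 = -6)
h = 4115 (h = -3640 - 1*(-7755) = -3640 + 7755 = 4115)
A(w, V) = -6*V
(A(0, -24) + S) + h = (-6*(-24) - 14510) + 4115 = (144 - 14510) + 4115 = -14366 + 4115 = -10251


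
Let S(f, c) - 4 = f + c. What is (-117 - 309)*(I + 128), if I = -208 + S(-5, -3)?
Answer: 35784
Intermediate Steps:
S(f, c) = 4 + c + f (S(f, c) = 4 + (f + c) = 4 + (c + f) = 4 + c + f)
I = -212 (I = -208 + (4 - 3 - 5) = -208 - 4 = -212)
(-117 - 309)*(I + 128) = (-117 - 309)*(-212 + 128) = -426*(-84) = 35784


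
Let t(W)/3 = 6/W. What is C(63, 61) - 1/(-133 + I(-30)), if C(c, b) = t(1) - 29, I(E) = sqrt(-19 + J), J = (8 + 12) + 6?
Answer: -27767/2526 + sqrt(7)/17682 ≈ -10.992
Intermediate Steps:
J = 26 (J = 20 + 6 = 26)
t(W) = 18/W (t(W) = 3*(6/W) = 18/W)
I(E) = sqrt(7) (I(E) = sqrt(-19 + 26) = sqrt(7))
C(c, b) = -11 (C(c, b) = 18/1 - 29 = 18*1 - 29 = 18 - 29 = -11)
C(63, 61) - 1/(-133 + I(-30)) = -11 - 1/(-133 + sqrt(7))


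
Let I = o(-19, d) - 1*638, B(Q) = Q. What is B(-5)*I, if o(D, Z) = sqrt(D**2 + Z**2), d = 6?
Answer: 3190 - 5*sqrt(397) ≈ 3090.4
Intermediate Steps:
I = -638 + sqrt(397) (I = sqrt((-19)**2 + 6**2) - 1*638 = sqrt(361 + 36) - 638 = sqrt(397) - 638 = -638 + sqrt(397) ≈ -618.08)
B(-5)*I = -5*(-638 + sqrt(397)) = 3190 - 5*sqrt(397)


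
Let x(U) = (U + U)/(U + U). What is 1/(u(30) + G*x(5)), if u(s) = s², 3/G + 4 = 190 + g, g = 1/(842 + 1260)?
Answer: 390973/351882006 ≈ 0.0011111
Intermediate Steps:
g = 1/2102 ≈ 0.00047574
x(U) = 1 (x(U) = (2*U)/((2*U)) = (2*U)*(1/(2*U)) = 1)
G = 6306/390973 (G = 3/(-4 + (190 + 1/2102)) = 3/(-4 + 399381/2102) = 3/(390973/2102) = 3*(2102/390973) = 6306/390973 ≈ 0.016129)
1/(u(30) + G*x(5)) = 1/(30² + (6306/390973)*1) = 1/(900 + 6306/390973) = 1/(351882006/390973) = 390973/351882006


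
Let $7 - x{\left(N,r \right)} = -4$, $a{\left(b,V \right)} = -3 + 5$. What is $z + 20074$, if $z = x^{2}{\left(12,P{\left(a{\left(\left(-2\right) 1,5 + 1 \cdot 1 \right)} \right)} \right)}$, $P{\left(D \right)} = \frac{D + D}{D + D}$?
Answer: $20195$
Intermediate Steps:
$a{\left(b,V \right)} = 2$
$P{\left(D \right)} = 1$ ($P{\left(D \right)} = \frac{2 D}{2 D} = 2 D \frac{1}{2 D} = 1$)
$x{\left(N,r \right)} = 11$ ($x{\left(N,r \right)} = 7 - -4 = 7 + 4 = 11$)
$z = 121$ ($z = 11^{2} = 121$)
$z + 20074 = 121 + 20074 = 20195$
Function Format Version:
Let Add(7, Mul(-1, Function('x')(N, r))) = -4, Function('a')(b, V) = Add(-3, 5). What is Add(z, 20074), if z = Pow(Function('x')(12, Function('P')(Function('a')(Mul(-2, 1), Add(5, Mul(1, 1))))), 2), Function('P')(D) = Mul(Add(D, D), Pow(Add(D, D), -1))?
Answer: 20195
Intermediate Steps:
Function('a')(b, V) = 2
Function('P')(D) = 1 (Function('P')(D) = Mul(Mul(2, D), Pow(Mul(2, D), -1)) = Mul(Mul(2, D), Mul(Rational(1, 2), Pow(D, -1))) = 1)
Function('x')(N, r) = 11 (Function('x')(N, r) = Add(7, Mul(-1, -4)) = Add(7, 4) = 11)
z = 121 (z = Pow(11, 2) = 121)
Add(z, 20074) = Add(121, 20074) = 20195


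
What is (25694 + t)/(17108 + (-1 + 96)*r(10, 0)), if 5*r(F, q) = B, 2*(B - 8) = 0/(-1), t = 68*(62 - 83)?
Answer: 12133/8630 ≈ 1.4059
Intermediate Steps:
t = -1428 (t = 68*(-21) = -1428)
B = 8 (B = 8 + (0/(-1))/2 = 8 + (0*(-1))/2 = 8 + (½)*0 = 8 + 0 = 8)
r(F, q) = 8/5 (r(F, q) = (⅕)*8 = 8/5)
(25694 + t)/(17108 + (-1 + 96)*r(10, 0)) = (25694 - 1428)/(17108 + (-1 + 96)*(8/5)) = 24266/(17108 + 95*(8/5)) = 24266/(17108 + 152) = 24266/17260 = 24266*(1/17260) = 12133/8630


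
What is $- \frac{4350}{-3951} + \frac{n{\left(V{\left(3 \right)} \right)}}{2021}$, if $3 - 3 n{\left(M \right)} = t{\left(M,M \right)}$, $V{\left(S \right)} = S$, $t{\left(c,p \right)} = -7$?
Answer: $\frac{978280}{887219} \approx 1.1026$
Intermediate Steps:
$n{\left(M \right)} = \frac{10}{3}$ ($n{\left(M \right)} = 1 - - \frac{7}{3} = 1 + \frac{7}{3} = \frac{10}{3}$)
$- \frac{4350}{-3951} + \frac{n{\left(V{\left(3 \right)} \right)}}{2021} = - \frac{4350}{-3951} + \frac{10}{3 \cdot 2021} = \left(-4350\right) \left(- \frac{1}{3951}\right) + \frac{10}{3} \cdot \frac{1}{2021} = \frac{1450}{1317} + \frac{10}{6063} = \frac{978280}{887219}$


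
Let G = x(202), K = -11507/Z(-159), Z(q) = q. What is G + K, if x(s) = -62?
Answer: 1649/159 ≈ 10.371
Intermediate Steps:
K = 11507/159 (K = -11507/(-159) = -11507*(-1/159) = 11507/159 ≈ 72.371)
G = -62
G + K = -62 + 11507/159 = 1649/159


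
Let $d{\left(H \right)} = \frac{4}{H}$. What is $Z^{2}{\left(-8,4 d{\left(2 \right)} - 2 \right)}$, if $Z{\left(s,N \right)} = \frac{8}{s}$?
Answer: $1$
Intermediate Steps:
$Z^{2}{\left(-8,4 d{\left(2 \right)} - 2 \right)} = \left(\frac{8}{-8}\right)^{2} = \left(8 \left(- \frac{1}{8}\right)\right)^{2} = \left(-1\right)^{2} = 1$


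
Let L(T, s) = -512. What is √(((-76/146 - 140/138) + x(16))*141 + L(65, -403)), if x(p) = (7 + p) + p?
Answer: √13448402151/1679 ≈ 69.069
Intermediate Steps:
x(p) = 7 + 2*p
√(((-76/146 - 140/138) + x(16))*141 + L(65, -403)) = √(((-76/146 - 140/138) + (7 + 2*16))*141 - 512) = √(((-76*1/146 - 140*1/138) + (7 + 32))*141 - 512) = √(((-38/73 - 70/69) + 39)*141 - 512) = √((-7732/5037 + 39)*141 - 512) = √((188711/5037)*141 - 512) = √(8869417/1679 - 512) = √(8009769/1679) = √13448402151/1679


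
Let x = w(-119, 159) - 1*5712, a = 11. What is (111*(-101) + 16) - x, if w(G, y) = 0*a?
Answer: -5483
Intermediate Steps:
w(G, y) = 0 (w(G, y) = 0*11 = 0)
x = -5712 (x = 0 - 1*5712 = 0 - 5712 = -5712)
(111*(-101) + 16) - x = (111*(-101) + 16) - 1*(-5712) = (-11211 + 16) + 5712 = -11195 + 5712 = -5483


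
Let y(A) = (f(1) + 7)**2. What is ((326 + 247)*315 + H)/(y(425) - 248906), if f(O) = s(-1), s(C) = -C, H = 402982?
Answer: -583477/248842 ≈ -2.3448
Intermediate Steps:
f(O) = 1 (f(O) = -1*(-1) = 1)
y(A) = 64 (y(A) = (1 + 7)**2 = 8**2 = 64)
((326 + 247)*315 + H)/(y(425) - 248906) = ((326 + 247)*315 + 402982)/(64 - 248906) = (573*315 + 402982)/(-248842) = (180495 + 402982)*(-1/248842) = 583477*(-1/248842) = -583477/248842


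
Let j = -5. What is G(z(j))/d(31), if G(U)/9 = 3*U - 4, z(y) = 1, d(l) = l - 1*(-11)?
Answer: -3/14 ≈ -0.21429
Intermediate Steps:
d(l) = 11 + l (d(l) = l + 11 = 11 + l)
G(U) = -36 + 27*U (G(U) = 9*(3*U - 4) = 9*(-4 + 3*U) = -36 + 27*U)
G(z(j))/d(31) = (-36 + 27*1)/(11 + 31) = (-36 + 27)/42 = -9*1/42 = -3/14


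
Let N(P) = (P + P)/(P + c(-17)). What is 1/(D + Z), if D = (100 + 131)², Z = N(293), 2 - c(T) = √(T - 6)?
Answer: 2322570599/123939302162972 - 293*I*√23/123939302162972 ≈ 1.874e-5 - 1.1338e-11*I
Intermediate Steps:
c(T) = 2 - √(-6 + T) (c(T) = 2 - √(T - 6) = 2 - √(-6 + T))
N(P) = 2*P/(2 + P - I*√23) (N(P) = (P + P)/(P + (2 - √(-6 - 17))) = (2*P)/(P + (2 - √(-23))) = (2*P)/(P + (2 - I*√23)) = (2*P)/(2 + P - I*√23) = 2*P/(2 + P - I*√23))
Z = 586/(295 - I*√23) (Z = 2*293/(2 + 293 - I*√23) = 2*293/(295 - I*√23) = 586/(295 - I*√23) ≈ 1.9859 + 0.032285*I)
D = 53361 (D = 231² = 53361)
1/(D + Z) = 1/(53361 + (86435/43524 + 293*I*√23/43524)) = 1/(2322570599/43524 + 293*I*√23/43524)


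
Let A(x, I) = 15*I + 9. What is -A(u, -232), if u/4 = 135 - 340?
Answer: 3471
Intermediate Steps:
u = -820 (u = 4*(135 - 340) = 4*(-205) = -820)
A(x, I) = 9 + 15*I
-A(u, -232) = -(9 + 15*(-232)) = -(9 - 3480) = -1*(-3471) = 3471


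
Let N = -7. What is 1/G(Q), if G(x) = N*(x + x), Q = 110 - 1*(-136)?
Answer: -1/3444 ≈ -0.00029036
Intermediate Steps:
Q = 246 (Q = 110 + 136 = 246)
G(x) = -14*x (G(x) = -7*(x + x) = -14*x)
1/G(Q) = 1/(-14*246) = 1/(-3444) = -1/3444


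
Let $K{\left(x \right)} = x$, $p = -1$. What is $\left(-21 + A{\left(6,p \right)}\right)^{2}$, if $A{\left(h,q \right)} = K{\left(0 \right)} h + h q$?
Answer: $729$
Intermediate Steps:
$A{\left(h,q \right)} = h q$ ($A{\left(h,q \right)} = 0 h + h q = 0 + h q = h q$)
$\left(-21 + A{\left(6,p \right)}\right)^{2} = \left(-21 + 6 \left(-1\right)\right)^{2} = \left(-21 - 6\right)^{2} = \left(-27\right)^{2} = 729$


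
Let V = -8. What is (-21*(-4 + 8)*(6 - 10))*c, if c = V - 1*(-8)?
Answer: 0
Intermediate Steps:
c = 0 (c = -8 - 1*(-8) = -8 + 8 = 0)
(-21*(-4 + 8)*(6 - 10))*c = -21*(-4 + 8)*(6 - 10)*0 = -84*(-4)*0 = -21*(-16)*0 = 336*0 = 0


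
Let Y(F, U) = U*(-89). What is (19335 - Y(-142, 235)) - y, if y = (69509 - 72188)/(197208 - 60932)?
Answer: 5485111679/136276 ≈ 40250.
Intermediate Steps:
Y(F, U) = -89*U
y = -2679/136276 ≈ -0.019659
(19335 - Y(-142, 235)) - y = (19335 - (-89)*235) - 1*(-2679/136276) = (19335 - 1*(-20915)) + 2679/136276 = (19335 + 20915) + 2679/136276 = 40250 + 2679/136276 = 5485111679/136276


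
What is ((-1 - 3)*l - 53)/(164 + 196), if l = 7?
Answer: -9/40 ≈ -0.22500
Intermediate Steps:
((-1 - 3)*l - 53)/(164 + 196) = ((-1 - 3)*7 - 53)/(164 + 196) = (-4*7 - 53)/360 = (-28 - 53)*(1/360) = -81*1/360 = -9/40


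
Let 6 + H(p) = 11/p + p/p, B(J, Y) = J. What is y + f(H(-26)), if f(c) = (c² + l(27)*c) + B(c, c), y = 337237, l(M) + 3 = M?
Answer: 227900443/676 ≈ 3.3713e+5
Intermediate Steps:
l(M) = -3 + M
H(p) = -5 + 11/p (H(p) = -6 + (11/p + p/p) = -6 + (11/p + 1) = -6 + (1 + 11/p) = -5 + 11/p)
f(c) = c² + 25*c (f(c) = (c² + (-3 + 27)*c) + c = (c² + 24*c) + c = c² + 25*c)
y + f(H(-26)) = 337237 + (-5 + 11/(-26))*(25 + (-5 + 11/(-26))) = 337237 + (-5 + 11*(-1/26))*(25 + (-5 + 11*(-1/26))) = 337237 + (-5 - 11/26)*(25 + (-5 - 11/26)) = 337237 - 141*(25 - 141/26)/26 = 337237 - 141/26*509/26 = 337237 - 71769/676 = 227900443/676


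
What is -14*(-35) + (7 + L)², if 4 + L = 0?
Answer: 499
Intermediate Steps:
L = -4 (L = -4 + 0 = -4)
-14*(-35) + (7 + L)² = -14*(-35) + (7 - 4)² = 490 + 3² = 490 + 9 = 499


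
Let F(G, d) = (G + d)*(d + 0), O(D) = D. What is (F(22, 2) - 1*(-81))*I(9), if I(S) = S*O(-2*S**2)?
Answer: -188082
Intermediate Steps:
F(G, d) = d*(G + d) (F(G, d) = (G + d)*d = d*(G + d))
I(S) = -2*S**3 (I(S) = S*(-2*S**2) = -2*S**3)
(F(22, 2) - 1*(-81))*I(9) = (2*(22 + 2) - 1*(-81))*(-2*9**3) = (2*24 + 81)*(-2*729) = (48 + 81)*(-1458) = 129*(-1458) = -188082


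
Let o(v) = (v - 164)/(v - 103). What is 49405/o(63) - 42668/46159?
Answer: 91215106332/4662059 ≈ 19565.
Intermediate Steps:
o(v) = (-164 + v)/(-103 + v)
49405/o(63) - 42668/46159 = 49405/(((-164 + 63)/(-103 + 63))) - 42668/46159 = 49405/((-101/(-40))) - 42668*1/46159 = 49405/((-1/40*(-101))) - 42668/46159 = 49405/(101/40) - 42668/46159 = 49405*(40/101) - 42668/46159 = 1976200/101 - 42668/46159 = 91215106332/4662059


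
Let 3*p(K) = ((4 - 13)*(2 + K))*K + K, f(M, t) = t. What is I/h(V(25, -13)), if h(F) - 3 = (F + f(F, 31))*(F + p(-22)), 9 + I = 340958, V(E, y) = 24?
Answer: -1022847/215041 ≈ -4.7565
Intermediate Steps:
I = 340949 (I = -9 + 340958 = 340949)
p(K) = K/3 + K*(-18 - 9*K)/3 (p(K) = (((4 - 13)*(2 + K))*K + K)/3 = ((-9*(2 + K))*K + K)/3 = ((-18 - 9*K)*K + K)/3 = (K*(-18 - 9*K) + K)/3 = (K + K*(-18 - 9*K))/3 = K/3 + K*(-18 - 9*K)/3)
h(F) = 3 + (31 + F)*(-3982/3 + F) (h(F) = 3 + (F + 31)*(F - ⅓*(-22)*(17 + 9*(-22))) = 3 + (31 + F)*(F - ⅓*(-22)*(17 - 198)) = 3 + (31 + F)*(F - ⅓*(-22)*(-181)) = 3 + (31 + F)*(F - 3982/3) = 3 + (31 + F)*(-3982/3 + F))
I/h(V(25, -13)) = 340949/(-123433/3 + 24² - 3889/3*24) = 340949/(-123433/3 + 576 - 31112) = 340949/(-215041/3) = 340949*(-3/215041) = -1022847/215041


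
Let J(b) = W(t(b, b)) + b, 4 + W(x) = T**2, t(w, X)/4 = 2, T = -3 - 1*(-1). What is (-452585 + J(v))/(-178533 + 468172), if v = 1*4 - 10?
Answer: -452591/289639 ≈ -1.5626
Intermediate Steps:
T = -2 (T = -3 + 1 = -2)
t(w, X) = 8 (t(w, X) = 4*2 = 8)
v = -6 (v = 4 - 10 = -6)
W(x) = 0 (W(x) = -4 + (-2)**2 = -4 + 4 = 0)
J(b) = b (J(b) = 0 + b = b)
(-452585 + J(v))/(-178533 + 468172) = (-452585 - 6)/(-178533 + 468172) = -452591/289639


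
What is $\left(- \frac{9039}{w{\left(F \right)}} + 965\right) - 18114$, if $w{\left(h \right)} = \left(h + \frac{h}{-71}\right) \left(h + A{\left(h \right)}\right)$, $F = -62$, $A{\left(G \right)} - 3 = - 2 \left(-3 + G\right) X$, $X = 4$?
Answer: $- \frac{34310048491}{2000740} \approx -17149.0$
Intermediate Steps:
$A{\left(G \right)} = 27 - 8 G$ ($A{\left(G \right)} = 3 + - 2 \left(-3 + G\right) 4 = 3 + \left(6 - 2 G\right) 4 = 3 - \left(-24 + 8 G\right) = 27 - 8 G$)
$w{\left(h \right)} = \frac{70 h \left(27 - 7 h\right)}{71}$ ($w{\left(h \right)} = \left(h + \frac{h}{-71}\right) \left(h - \left(-27 + 8 h\right)\right) = \left(h + h \left(- \frac{1}{71}\right)\right) \left(27 - 7 h\right) = \left(h - \frac{h}{71}\right) \left(27 - 7 h\right) = \frac{70 h}{71} \left(27 - 7 h\right) = \frac{70 h \left(27 - 7 h\right)}{71}$)
$\left(- \frac{9039}{w{\left(F \right)}} + 965\right) - 18114 = \left(- \frac{9039}{\frac{70}{71} \left(-62\right) \left(27 - -434\right)} + 965\right) - 18114 = \left(- \frac{9039}{\frac{70}{71} \left(-62\right) \left(27 + 434\right)} + 965\right) - 18114 = \left(- \frac{9039}{\frac{70}{71} \left(-62\right) 461} + 965\right) - 18114 = \left(- \frac{9039}{- \frac{2000740}{71}} + 965\right) - 18114 = \left(\left(-9039\right) \left(- \frac{71}{2000740}\right) + 965\right) - 18114 = \left(\frac{641769}{2000740} + 965\right) - 18114 = \frac{1931355869}{2000740} - 18114 = - \frac{34310048491}{2000740}$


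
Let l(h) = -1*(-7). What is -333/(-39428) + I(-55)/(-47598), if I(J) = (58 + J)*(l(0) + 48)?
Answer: 1557419/312782324 ≈ 0.0049792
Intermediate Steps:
l(h) = 7
I(J) = 3190 + 55*J (I(J) = (58 + J)*(7 + 48) = (58 + J)*55 = 3190 + 55*J)
-333/(-39428) + I(-55)/(-47598) = -333/(-39428) + (3190 + 55*(-55))/(-47598) = -333*(-1/39428) + (3190 - 3025)*(-1/47598) = 333/39428 + 165*(-1/47598) = 333/39428 - 55/15866 = 1557419/312782324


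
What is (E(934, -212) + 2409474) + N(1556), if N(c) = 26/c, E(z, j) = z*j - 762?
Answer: 1719927725/778 ≈ 2.2107e+6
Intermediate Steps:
E(z, j) = -762 + j*z (E(z, j) = j*z - 762 = -762 + j*z)
(E(934, -212) + 2409474) + N(1556) = ((-762 - 212*934) + 2409474) + 26/1556 = ((-762 - 198008) + 2409474) + 26*(1/1556) = (-198770 + 2409474) + 13/778 = 2210704 + 13/778 = 1719927725/778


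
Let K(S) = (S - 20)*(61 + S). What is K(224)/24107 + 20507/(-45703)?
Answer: 2162810171/1101762221 ≈ 1.9630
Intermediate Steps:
K(S) = (-20 + S)*(61 + S)
K(224)/24107 + 20507/(-45703) = (-1220 + 224² + 41*224)/24107 + 20507/(-45703) = (-1220 + 50176 + 9184)*(1/24107) + 20507*(-1/45703) = 58140*(1/24107) - 20507/45703 = 58140/24107 - 20507/45703 = 2162810171/1101762221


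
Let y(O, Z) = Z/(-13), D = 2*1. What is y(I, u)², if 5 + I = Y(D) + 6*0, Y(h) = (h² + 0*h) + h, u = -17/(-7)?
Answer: 289/8281 ≈ 0.034899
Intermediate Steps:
D = 2
u = 17/7 (u = -17*(-⅐) = 17/7 ≈ 2.4286)
Y(h) = h + h² (Y(h) = (h² + 0) + h = h² + h = h + h²)
I = 1 (I = -5 + (2*(1 + 2) + 6*0) = -5 + (2*3 + 0) = -5 + (6 + 0) = -5 + 6 = 1)
y(O, Z) = -Z/13 (y(O, Z) = Z*(-1/13) = -Z/13)
y(I, u)² = (-1/13*17/7)² = (-17/91)² = 289/8281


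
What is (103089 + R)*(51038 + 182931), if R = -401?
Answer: 24025808672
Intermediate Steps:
(103089 + R)*(51038 + 182931) = (103089 - 401)*(51038 + 182931) = 102688*233969 = 24025808672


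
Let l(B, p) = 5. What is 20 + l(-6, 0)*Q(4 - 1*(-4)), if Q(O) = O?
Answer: 60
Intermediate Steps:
20 + l(-6, 0)*Q(4 - 1*(-4)) = 20 + 5*(4 - 1*(-4)) = 20 + 5*(4 + 4) = 20 + 5*8 = 20 + 40 = 60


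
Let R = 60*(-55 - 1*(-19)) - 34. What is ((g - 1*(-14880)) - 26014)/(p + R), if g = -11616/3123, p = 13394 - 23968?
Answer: 828169/949392 ≈ 0.87232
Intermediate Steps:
p = -10574
R = -2194 (R = 60*(-55 + 19) - 34 = 60*(-36) - 34 = -2160 - 34 = -2194)
g = -3872/1041 (g = -11616*1/3123 = -3872/1041 ≈ -3.7195)
((g - 1*(-14880)) - 26014)/(p + R) = ((-3872/1041 - 1*(-14880)) - 26014)/(-10574 - 2194) = ((-3872/1041 + 14880) - 26014)/(-12768) = (15486208/1041 - 26014)*(-1/12768) = -11594366/1041*(-1/12768) = 828169/949392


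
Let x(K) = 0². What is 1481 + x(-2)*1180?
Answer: 1481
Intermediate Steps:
x(K) = 0
1481 + x(-2)*1180 = 1481 + 0*1180 = 1481 + 0 = 1481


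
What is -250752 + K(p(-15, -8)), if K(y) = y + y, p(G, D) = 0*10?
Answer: -250752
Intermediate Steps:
p(G, D) = 0
K(y) = 2*y
-250752 + K(p(-15, -8)) = -250752 + 2*0 = -250752 + 0 = -250752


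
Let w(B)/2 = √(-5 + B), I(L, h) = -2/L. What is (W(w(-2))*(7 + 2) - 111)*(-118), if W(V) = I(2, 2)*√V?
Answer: 13098 + 1062*7^(¼)*(1 + I) ≈ 14825.0 + 1727.4*I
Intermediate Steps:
w(B) = 2*√(-5 + B)
W(V) = -√V (W(V) = (-2/2)*√V = (-2*½)*√V = -√V)
(W(w(-2))*(7 + 2) - 111)*(-118) = ((-√(2*√(-5 - 2)))*(7 + 2) - 111)*(-118) = (-√(2*√(-7))*9 - 111)*(-118) = (-√(2*(I*√7))*9 - 111)*(-118) = (-√(2*I*√7)*9 - 111)*(-118) = (-√2*7^(¼)*√I*9 - 111)*(-118) = (-9*√2*7^(¼)*√I - 111)*(-118) = (-111 - 9*√2*7^(¼)*√I)*(-118) = 13098 + 1062*√2*7^(¼)*√I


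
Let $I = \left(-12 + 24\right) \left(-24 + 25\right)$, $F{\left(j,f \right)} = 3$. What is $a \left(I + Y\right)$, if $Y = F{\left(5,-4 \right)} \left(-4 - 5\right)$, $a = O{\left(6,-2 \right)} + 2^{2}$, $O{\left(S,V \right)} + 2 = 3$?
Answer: $-75$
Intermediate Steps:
$O{\left(S,V \right)} = 1$ ($O{\left(S,V \right)} = -2 + 3 = 1$)
$I = 12$ ($I = 12 \cdot 1 = 12$)
$a = 5$ ($a = 1 + 2^{2} = 1 + 4 = 5$)
$Y = -27$ ($Y = 3 \left(-4 - 5\right) = 3 \left(-9\right) = -27$)
$a \left(I + Y\right) = 5 \left(12 - 27\right) = 5 \left(-15\right) = -75$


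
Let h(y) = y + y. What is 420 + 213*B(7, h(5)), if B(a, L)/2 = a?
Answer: 3402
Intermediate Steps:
h(y) = 2*y
B(a, L) = 2*a
420 + 213*B(7, h(5)) = 420 + 213*(2*7) = 420 + 213*14 = 420 + 2982 = 3402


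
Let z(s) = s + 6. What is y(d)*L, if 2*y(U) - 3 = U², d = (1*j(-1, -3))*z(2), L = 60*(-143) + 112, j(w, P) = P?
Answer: -2451486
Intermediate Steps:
z(s) = 6 + s
L = -8468 (L = -8580 + 112 = -8468)
d = -24 (d = (1*(-3))*(6 + 2) = -3*8 = -24)
y(U) = 3/2 + U²/2
y(d)*L = (3/2 + (½)*(-24)²)*(-8468) = (3/2 + (½)*576)*(-8468) = (3/2 + 288)*(-8468) = (579/2)*(-8468) = -2451486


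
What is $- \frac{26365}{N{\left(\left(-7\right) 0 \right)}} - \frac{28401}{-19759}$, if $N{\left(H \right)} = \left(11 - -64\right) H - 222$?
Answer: $\frac{527251057}{4386498} \approx 120.2$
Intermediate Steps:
$N{\left(H \right)} = -222 + 75 H$ ($N{\left(H \right)} = \left(11 + 64\right) H - 222 = 75 H - 222 = -222 + 75 H$)
$- \frac{26365}{N{\left(\left(-7\right) 0 \right)}} - \frac{28401}{-19759} = - \frac{26365}{-222 + 75 \left(\left(-7\right) 0\right)} - \frac{28401}{-19759} = - \frac{26365}{-222 + 75 \cdot 0} - - \frac{28401}{19759} = - \frac{26365}{-222 + 0} + \frac{28401}{19759} = - \frac{26365}{-222} + \frac{28401}{19759} = \left(-26365\right) \left(- \frac{1}{222}\right) + \frac{28401}{19759} = \frac{26365}{222} + \frac{28401}{19759} = \frac{527251057}{4386498}$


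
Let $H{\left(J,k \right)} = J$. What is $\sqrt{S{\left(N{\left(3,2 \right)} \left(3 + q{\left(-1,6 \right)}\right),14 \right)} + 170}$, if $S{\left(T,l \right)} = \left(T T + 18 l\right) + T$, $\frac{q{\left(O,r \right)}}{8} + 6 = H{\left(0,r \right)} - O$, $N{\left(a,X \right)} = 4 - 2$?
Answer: $8 \sqrt{91} \approx 76.315$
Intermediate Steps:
$N{\left(a,X \right)} = 2$
$q{\left(O,r \right)} = -48 - 8 O$ ($q{\left(O,r \right)} = -48 + 8 \left(0 - O\right) = -48 + 8 \left(- O\right) = -48 - 8 O$)
$S{\left(T,l \right)} = T + T^{2} + 18 l$ ($S{\left(T,l \right)} = \left(T^{2} + 18 l\right) + T = T + T^{2} + 18 l$)
$\sqrt{S{\left(N{\left(3,2 \right)} \left(3 + q{\left(-1,6 \right)}\right),14 \right)} + 170} = \sqrt{\left(2 \left(3 - 40\right) + \left(2 \left(3 - 40\right)\right)^{2} + 18 \cdot 14\right) + 170} = \sqrt{\left(2 \left(3 + \left(-48 + 8\right)\right) + \left(2 \left(3 + \left(-48 + 8\right)\right)\right)^{2} + 252\right) + 170} = \sqrt{\left(2 \left(3 - 40\right) + \left(2 \left(3 - 40\right)\right)^{2} + 252\right) + 170} = \sqrt{\left(2 \left(-37\right) + \left(2 \left(-37\right)\right)^{2} + 252\right) + 170} = \sqrt{\left(-74 + \left(-74\right)^{2} + 252\right) + 170} = \sqrt{\left(-74 + 5476 + 252\right) + 170} = \sqrt{5654 + 170} = \sqrt{5824} = 8 \sqrt{91}$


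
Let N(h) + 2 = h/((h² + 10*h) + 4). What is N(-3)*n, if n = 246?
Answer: -7626/17 ≈ -448.59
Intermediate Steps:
N(h) = -2 + h/(4 + h² + 10*h) (N(h) = -2 + h/((h² + 10*h) + 4) = -2 + h/(4 + h² + 10*h))
N(-3)*n = ((-8 - 19*(-3) - 2*(-3)²)/(4 + (-3)² + 10*(-3)))*246 = ((-8 + 57 - 2*9)/(4 + 9 - 30))*246 = ((-8 + 57 - 18)/(-17))*246 = -1/17*31*246 = -31/17*246 = -7626/17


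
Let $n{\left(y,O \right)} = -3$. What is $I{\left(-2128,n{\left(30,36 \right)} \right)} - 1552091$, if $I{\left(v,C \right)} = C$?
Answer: $-1552094$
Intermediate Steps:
$I{\left(-2128,n{\left(30,36 \right)} \right)} - 1552091 = -3 - 1552091 = -1552094$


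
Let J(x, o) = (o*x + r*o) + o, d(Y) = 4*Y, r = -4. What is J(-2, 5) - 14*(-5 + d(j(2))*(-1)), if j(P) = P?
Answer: 157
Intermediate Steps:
J(x, o) = -3*o + o*x (J(x, o) = (o*x - 4*o) + o = (-4*o + o*x) + o = -3*o + o*x)
J(-2, 5) - 14*(-5 + d(j(2))*(-1)) = 5*(-3 - 2) - 14*(-5 + (4*2)*(-1)) = 5*(-5) - 14*(-5 + 8*(-1)) = -25 - 14*(-5 - 8) = -25 - 14*(-13) = -25 + 182 = 157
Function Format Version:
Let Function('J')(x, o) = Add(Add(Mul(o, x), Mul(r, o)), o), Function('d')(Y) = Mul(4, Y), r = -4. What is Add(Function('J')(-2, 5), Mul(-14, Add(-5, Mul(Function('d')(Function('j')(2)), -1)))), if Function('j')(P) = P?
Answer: 157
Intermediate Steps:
Function('J')(x, o) = Add(Mul(-3, o), Mul(o, x)) (Function('J')(x, o) = Add(Add(Mul(o, x), Mul(-4, o)), o) = Add(Add(Mul(-4, o), Mul(o, x)), o) = Add(Mul(-3, o), Mul(o, x)))
Add(Function('J')(-2, 5), Mul(-14, Add(-5, Mul(Function('d')(Function('j')(2)), -1)))) = Add(Mul(5, Add(-3, -2)), Mul(-14, Add(-5, Mul(Mul(4, 2), -1)))) = Add(Mul(5, -5), Mul(-14, Add(-5, Mul(8, -1)))) = Add(-25, Mul(-14, Add(-5, -8))) = Add(-25, Mul(-14, -13)) = Add(-25, 182) = 157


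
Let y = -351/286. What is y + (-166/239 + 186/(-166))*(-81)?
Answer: 63625311/436414 ≈ 145.79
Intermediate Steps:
y = -27/22 (y = -351*1/286 = -27/22 ≈ -1.2273)
y + (-166/239 + 186/(-166))*(-81) = -27/22 + (-166/239 + 186/(-166))*(-81) = -27/22 + (-166*1/239 + 186*(-1/166))*(-81) = -27/22 + (-166/239 - 93/83)*(-81) = -27/22 - 36005/19837*(-81) = -27/22 + 2916405/19837 = 63625311/436414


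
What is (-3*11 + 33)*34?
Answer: 0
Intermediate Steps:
(-3*11 + 33)*34 = (-33 + 33)*34 = 0*34 = 0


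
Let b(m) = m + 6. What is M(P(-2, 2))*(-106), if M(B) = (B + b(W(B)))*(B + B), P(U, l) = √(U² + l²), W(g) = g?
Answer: -3392 - 2544*√2 ≈ -6989.8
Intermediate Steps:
b(m) = 6 + m
M(B) = 2*B*(6 + 2*B) (M(B) = (B + (6 + B))*(B + B) = (6 + 2*B)*(2*B) = 2*B*(6 + 2*B))
M(P(-2, 2))*(-106) = (4*√((-2)² + 2²)*(3 + √((-2)² + 2²)))*(-106) = (4*√(4 + 4)*(3 + √(4 + 4)))*(-106) = (4*√8*(3 + √8))*(-106) = (4*(2*√2)*(3 + 2*√2))*(-106) = (8*√2*(3 + 2*√2))*(-106) = -848*√2*(3 + 2*√2)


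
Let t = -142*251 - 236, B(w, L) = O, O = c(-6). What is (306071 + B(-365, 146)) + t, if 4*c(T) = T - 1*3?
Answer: 1080763/4 ≈ 2.7019e+5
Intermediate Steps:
c(T) = -3/4 + T/4 (c(T) = (T - 1*3)/4 = (T - 3)/4 = (-3 + T)/4 = -3/4 + T/4)
O = -9/4 (O = -3/4 + (1/4)*(-6) = -3/4 - 3/2 = -9/4 ≈ -2.2500)
B(w, L) = -9/4
t = -35878 (t = -35642 - 236 = -35878)
(306071 + B(-365, 146)) + t = (306071 - 9/4) - 35878 = 1224275/4 - 35878 = 1080763/4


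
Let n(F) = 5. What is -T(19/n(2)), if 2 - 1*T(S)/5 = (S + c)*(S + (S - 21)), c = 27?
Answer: -10368/5 ≈ -2073.6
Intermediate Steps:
T(S) = 10 - 5*(-21 + 2*S)*(27 + S) (T(S) = 10 - 5*(S + 27)*(S + (S - 21)) = 10 - 5*(27 + S)*(S + (-21 + S)) = 10 - 5*(27 + S)*(-21 + 2*S) = 10 - 5*(-21 + 2*S)*(27 + S))
-T(19/n(2)) = -(2845 - 3135/5 - 10*(19/5)²) = -(2845 - 3135/5 - 10*(19*(⅕))²) = -(2845 - 165*19/5 - 10*(19/5)²) = -(2845 - 627 - 10*361/25) = -(2845 - 627 - 722/5) = -1*10368/5 = -10368/5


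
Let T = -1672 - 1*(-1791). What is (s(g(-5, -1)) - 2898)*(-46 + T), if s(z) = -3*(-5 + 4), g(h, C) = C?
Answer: -211335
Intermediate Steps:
T = 119 (T = -1672 + 1791 = 119)
s(z) = 3 (s(z) = -3*(-1) = 3)
(s(g(-5, -1)) - 2898)*(-46 + T) = (3 - 2898)*(-46 + 119) = -2895*73 = -211335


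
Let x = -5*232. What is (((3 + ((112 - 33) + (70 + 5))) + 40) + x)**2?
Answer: 927369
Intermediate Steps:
x = -1160
(((3 + ((112 - 33) + (70 + 5))) + 40) + x)**2 = (((3 + ((112 - 33) + (70 + 5))) + 40) - 1160)**2 = (((3 + (79 + 75)) + 40) - 1160)**2 = (((3 + 154) + 40) - 1160)**2 = ((157 + 40) - 1160)**2 = (197 - 1160)**2 = (-963)**2 = 927369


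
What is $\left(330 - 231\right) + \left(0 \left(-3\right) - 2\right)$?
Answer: $97$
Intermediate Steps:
$\left(330 - 231\right) + \left(0 \left(-3\right) - 2\right) = 99 + \left(0 - 2\right) = 99 - 2 = 97$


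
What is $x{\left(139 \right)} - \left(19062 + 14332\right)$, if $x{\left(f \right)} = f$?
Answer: $-33255$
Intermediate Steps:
$x{\left(139 \right)} - \left(19062 + 14332\right) = 139 - \left(19062 + 14332\right) = 139 - 33394 = -33255$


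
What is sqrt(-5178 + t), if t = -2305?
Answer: I*sqrt(7483) ≈ 86.504*I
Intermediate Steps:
sqrt(-5178 + t) = sqrt(-5178 - 2305) = sqrt(-7483) = I*sqrt(7483)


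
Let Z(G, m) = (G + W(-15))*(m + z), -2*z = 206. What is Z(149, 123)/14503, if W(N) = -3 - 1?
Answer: 2900/14503 ≈ 0.19996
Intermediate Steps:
W(N) = -4
z = -103 (z = -1/2*206 = -103)
Z(G, m) = (-103 + m)*(-4 + G) (Z(G, m) = (G - 4)*(m - 103) = (-4 + G)*(-103 + m) = (-103 + m)*(-4 + G))
Z(149, 123)/14503 = (412 - 103*149 - 4*123 + 149*123)/14503 = (412 - 15347 - 492 + 18327)*(1/14503) = 2900*(1/14503) = 2900/14503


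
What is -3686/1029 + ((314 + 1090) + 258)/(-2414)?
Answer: -5304101/1242003 ≈ -4.2706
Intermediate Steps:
-3686/1029 + ((314 + 1090) + 258)/(-2414) = -3686*1/1029 + (1404 + 258)*(-1/2414) = -3686/1029 + 1662*(-1/2414) = -3686/1029 - 831/1207 = -5304101/1242003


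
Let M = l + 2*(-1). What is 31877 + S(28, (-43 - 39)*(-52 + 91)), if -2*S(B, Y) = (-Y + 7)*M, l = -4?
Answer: 41492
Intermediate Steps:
M = -6 (M = -4 + 2*(-1) = -4 - 2 = -6)
S(B, Y) = 21 - 3*Y (S(B, Y) = -(-Y + 7)*(-6)/2 = -(7 - Y)*(-6)/2 = -(-42 + 6*Y)/2 = 21 - 3*Y)
31877 + S(28, (-43 - 39)*(-52 + 91)) = 31877 + (21 - 3*(-43 - 39)*(-52 + 91)) = 31877 + (21 - (-246)*39) = 31877 + (21 - 3*(-3198)) = 31877 + (21 + 9594) = 31877 + 9615 = 41492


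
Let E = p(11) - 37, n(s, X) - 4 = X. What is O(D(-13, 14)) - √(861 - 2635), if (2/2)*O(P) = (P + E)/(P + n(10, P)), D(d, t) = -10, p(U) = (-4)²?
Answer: 31/16 - I*√1774 ≈ 1.9375 - 42.119*I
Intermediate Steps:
p(U) = 16
n(s, X) = 4 + X
E = -21 (E = 16 - 37 = -21)
O(P) = (-21 + P)/(4 + 2*P) (O(P) = (P - 21)/(P + (4 + P)) = (-21 + P)/(4 + 2*P))
O(D(-13, 14)) - √(861 - 2635) = (-21 - 10)/(2*(2 - 10)) - √(861 - 2635) = (½)*(-31)/(-8) - √(-1774) = (½)*(-⅛)*(-31) - I*√1774 = 31/16 - I*√1774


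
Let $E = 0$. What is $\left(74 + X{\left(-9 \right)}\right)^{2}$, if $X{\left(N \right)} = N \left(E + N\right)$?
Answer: $24025$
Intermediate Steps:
$X{\left(N \right)} = N^{2}$ ($X{\left(N \right)} = N \left(0 + N\right) = N N = N^{2}$)
$\left(74 + X{\left(-9 \right)}\right)^{2} = \left(74 + \left(-9\right)^{2}\right)^{2} = \left(74 + 81\right)^{2} = 155^{2} = 24025$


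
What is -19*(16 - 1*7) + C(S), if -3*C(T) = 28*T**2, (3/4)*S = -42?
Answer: -88321/3 ≈ -29440.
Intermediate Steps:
S = -56 (S = (4/3)*(-42) = -56)
C(T) = -28*T**2/3
-19*(16 - 1*7) + C(S) = -19*(16 - 1*7) - 28/3*(-56)**2 = -19*(16 - 7) - 28/3*3136 = -19*9 - 87808/3 = -171 - 87808/3 = -88321/3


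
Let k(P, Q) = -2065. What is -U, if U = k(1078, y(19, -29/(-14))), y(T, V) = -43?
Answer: 2065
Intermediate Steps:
U = -2065
-U = -1*(-2065) = 2065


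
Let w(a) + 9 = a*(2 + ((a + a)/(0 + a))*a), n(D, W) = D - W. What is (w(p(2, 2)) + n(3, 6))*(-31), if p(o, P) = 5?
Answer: -1488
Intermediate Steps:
w(a) = -9 + a*(2 + 2*a) (w(a) = -9 + a*(2 + ((a + a)/(0 + a))*a) = -9 + a*(2 + ((2*a)/a)*a) = -9 + a*(2 + 2*a))
(w(p(2, 2)) + n(3, 6))*(-31) = ((-9 + 2*5 + 2*5²) + (3 - 1*6))*(-31) = ((-9 + 10 + 2*25) + (3 - 6))*(-31) = ((-9 + 10 + 50) - 3)*(-31) = (51 - 3)*(-31) = 48*(-31) = -1488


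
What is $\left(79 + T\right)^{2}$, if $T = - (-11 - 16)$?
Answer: $11236$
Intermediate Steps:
$T = 27$ ($T = \left(-1\right) \left(-27\right) = 27$)
$\left(79 + T\right)^{2} = \left(79 + 27\right)^{2} = 106^{2} = 11236$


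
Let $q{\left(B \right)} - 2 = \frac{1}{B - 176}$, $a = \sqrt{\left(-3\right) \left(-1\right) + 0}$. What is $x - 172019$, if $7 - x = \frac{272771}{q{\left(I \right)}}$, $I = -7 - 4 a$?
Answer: $- \frac{41076825325}{133033} + \frac{1091084 \sqrt{3}}{133033} \approx -3.0876 \cdot 10^{5}$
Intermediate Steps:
$a = \sqrt{3}$ ($a = \sqrt{3 + 0} = \sqrt{3} \approx 1.732$)
$I = -7 - 4 \sqrt{3} \approx -13.928$
$q{\left(B \right)} = 2 + \frac{1}{-176 + B}$ ($q{\left(B \right)} = 2 + \frac{1}{B - 176} = 2 + \frac{1}{-176 + B}$)
$x = 7 - \frac{272771 \left(-183 - 4 \sqrt{3}\right)}{-365 - 8 \sqrt{3}}$ ($x = 7 - \frac{272771}{\frac{1}{-176 - \left(7 + 4 \sqrt{3}\right)} \left(-351 + 2 \left(-7 - 4 \sqrt{3}\right)\right)} = 7 - \frac{272771}{\frac{1}{-183 - 4 \sqrt{3}} \left(-351 - \left(14 + 8 \sqrt{3}\right)\right)} = 7 - \frac{272771}{\frac{1}{-183 - 4 \sqrt{3}} \left(-365 - 8 \sqrt{3}\right)} = 7 - 272771 \frac{-183 - 4 \sqrt{3}}{-365 - 8 \sqrt{3}} = 7 - \frac{272771 \left(-183 - 4 \sqrt{3}\right)}{-365 - 8 \sqrt{3}} \approx -1.3674 \cdot 10^{5}$)
$x - 172019 = \left(- \frac{18192621698}{133033} + \frac{1091084 \sqrt{3}}{133033}\right) - 172019 = - \frac{41076825325}{133033} + \frac{1091084 \sqrt{3}}{133033}$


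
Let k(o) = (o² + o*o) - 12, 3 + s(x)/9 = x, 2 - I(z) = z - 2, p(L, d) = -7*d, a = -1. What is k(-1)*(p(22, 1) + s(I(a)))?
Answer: -110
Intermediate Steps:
I(z) = 4 - z (I(z) = 2 - (z - 2) = 2 - (-2 + z) = 2 + (2 - z) = 4 - z)
s(x) = -27 + 9*x
k(o) = -12 + 2*o² (k(o) = (o² + o²) - 12 = 2*o² - 12 = -12 + 2*o²)
k(-1)*(p(22, 1) + s(I(a))) = (-12 + 2*(-1)²)*(-7*1 + (-27 + 9*(4 - 1*(-1)))) = (-12 + 2*1)*(-7 + (-27 + 9*(4 + 1))) = (-12 + 2)*(-7 + (-27 + 9*5)) = -10*(-7 + (-27 + 45)) = -10*(-7 + 18) = -10*11 = -110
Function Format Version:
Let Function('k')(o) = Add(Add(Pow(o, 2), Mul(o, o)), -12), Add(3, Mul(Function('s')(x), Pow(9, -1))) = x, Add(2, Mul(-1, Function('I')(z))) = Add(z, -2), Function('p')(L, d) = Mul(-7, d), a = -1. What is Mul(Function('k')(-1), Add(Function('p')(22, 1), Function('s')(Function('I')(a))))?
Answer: -110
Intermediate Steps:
Function('I')(z) = Add(4, Mul(-1, z)) (Function('I')(z) = Add(2, Mul(-1, Add(z, -2))) = Add(2, Mul(-1, Add(-2, z))) = Add(2, Add(2, Mul(-1, z))) = Add(4, Mul(-1, z)))
Function('s')(x) = Add(-27, Mul(9, x))
Function('k')(o) = Add(-12, Mul(2, Pow(o, 2))) (Function('k')(o) = Add(Add(Pow(o, 2), Pow(o, 2)), -12) = Add(Mul(2, Pow(o, 2)), -12) = Add(-12, Mul(2, Pow(o, 2))))
Mul(Function('k')(-1), Add(Function('p')(22, 1), Function('s')(Function('I')(a)))) = Mul(Add(-12, Mul(2, Pow(-1, 2))), Add(Mul(-7, 1), Add(-27, Mul(9, Add(4, Mul(-1, -1)))))) = Mul(Add(-12, Mul(2, 1)), Add(-7, Add(-27, Mul(9, Add(4, 1))))) = Mul(Add(-12, 2), Add(-7, Add(-27, Mul(9, 5)))) = Mul(-10, Add(-7, Add(-27, 45))) = Mul(-10, Add(-7, 18)) = Mul(-10, 11) = -110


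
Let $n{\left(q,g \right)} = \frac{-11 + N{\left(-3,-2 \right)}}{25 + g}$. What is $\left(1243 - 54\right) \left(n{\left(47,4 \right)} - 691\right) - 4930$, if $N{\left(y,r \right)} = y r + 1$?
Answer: $-826693$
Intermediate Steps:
$N{\left(y,r \right)} = 1 + r y$ ($N{\left(y,r \right)} = r y + 1 = 1 + r y$)
$n{\left(q,g \right)} = - \frac{4}{25 + g}$ ($n{\left(q,g \right)} = \frac{-11 + \left(1 - -6\right)}{25 + g} = \frac{-11 + \left(1 + 6\right)}{25 + g} = \frac{-11 + 7}{25 + g} = - \frac{4}{25 + g}$)
$\left(1243 - 54\right) \left(n{\left(47,4 \right)} - 691\right) - 4930 = \left(1243 - 54\right) \left(- \frac{4}{25 + 4} - 691\right) - 4930 = 1189 \left(- \frac{4}{29} - 691\right) - 4930 = 1189 \left(- \frac{20043}{29}\right) - 4930 = -821763 - 4930 = -826693$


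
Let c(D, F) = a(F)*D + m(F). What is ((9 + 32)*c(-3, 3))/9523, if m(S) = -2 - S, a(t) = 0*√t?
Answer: -205/9523 ≈ -0.021527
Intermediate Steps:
a(t) = 0
c(D, F) = -2 - F (c(D, F) = 0*D + (-2 - F) = 0 + (-2 - F) = -2 - F)
((9 + 32)*c(-3, 3))/9523 = ((9 + 32)*(-2 - 1*3))/9523 = (41*(-2 - 3))*(1/9523) = (41*(-5))*(1/9523) = -205*1/9523 = -205/9523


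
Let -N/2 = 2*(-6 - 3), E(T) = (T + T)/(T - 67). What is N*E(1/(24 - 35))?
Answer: 4/41 ≈ 0.097561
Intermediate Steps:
E(T) = 2*T/(-67 + T) (E(T) = (2*T)/(-67 + T) = 2*T/(-67 + T))
N = 36 (N = -4*(-6 - 3) = -4*(-9) = -2*(-18) = 36)
N*E(1/(24 - 35)) = 36*(2/((24 - 35)*(-67 + 1/(24 - 35)))) = 36*(2/(-11*(-67 + 1/(-11)))) = 36*(2*(-1/11)/(-67 - 1/11)) = 36*(2*(-1/11)/(-738/11)) = 36*(2*(-1/11)*(-11/738)) = 36*(1/369) = 4/41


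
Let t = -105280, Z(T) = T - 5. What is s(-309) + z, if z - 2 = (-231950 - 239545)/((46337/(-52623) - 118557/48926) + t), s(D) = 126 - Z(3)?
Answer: 36452488001609200/271065857410513 ≈ 134.48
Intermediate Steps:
Z(T) = -5 + T
s(D) = 128 (s(D) = 126 - (-5 + 3) = 126 - 1*(-2) = 126 + 2 = 128)
z = 1756058253063536/271065857410513 (z = 2 + (-231950 - 239545)/((46337/(-52623) - 118557/48926) - 105280) = 2 - 471495/((46337*(-1/52623) - 118557*1/48926) - 105280) = 2 - 471495/((-46337/52623 - 118557/48926) - 105280) = 2 - 471495/(-8505909073/2574632898 - 105280) = 2 - 471495/(-271065857410513/2574632898) = 2 - 471495*(-2574632898/271065857410513) = 2 + 1213926538242510/271065857410513 = 1756058253063536/271065857410513 ≈ 6.4783)
s(-309) + z = 128 + 1756058253063536/271065857410513 = 36452488001609200/271065857410513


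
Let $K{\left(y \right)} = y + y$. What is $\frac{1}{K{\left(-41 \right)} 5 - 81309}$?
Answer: $- \frac{1}{81719} \approx -1.2237 \cdot 10^{-5}$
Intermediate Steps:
$K{\left(y \right)} = 2 y$
$\frac{1}{K{\left(-41 \right)} 5 - 81309} = \frac{1}{2 \left(-41\right) 5 - 81309} = \frac{1}{\left(-82\right) 5 - 81309} = \frac{1}{-410 - 81309} = \frac{1}{-81719} = - \frac{1}{81719}$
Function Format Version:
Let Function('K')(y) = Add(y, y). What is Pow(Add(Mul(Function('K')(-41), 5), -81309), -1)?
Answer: Rational(-1, 81719) ≈ -1.2237e-5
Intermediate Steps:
Function('K')(y) = Mul(2, y)
Pow(Add(Mul(Function('K')(-41), 5), -81309), -1) = Pow(Add(Mul(Mul(2, -41), 5), -81309), -1) = Pow(Add(Mul(-82, 5), -81309), -1) = Pow(Add(-410, -81309), -1) = Pow(-81719, -1) = Rational(-1, 81719)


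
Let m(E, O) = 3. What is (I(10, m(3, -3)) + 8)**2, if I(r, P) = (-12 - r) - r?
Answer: 576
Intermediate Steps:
I(r, P) = -12 - 2*r
(I(10, m(3, -3)) + 8)**2 = ((-12 - 2*10) + 8)**2 = ((-12 - 20) + 8)**2 = (-32 + 8)**2 = (-24)**2 = 576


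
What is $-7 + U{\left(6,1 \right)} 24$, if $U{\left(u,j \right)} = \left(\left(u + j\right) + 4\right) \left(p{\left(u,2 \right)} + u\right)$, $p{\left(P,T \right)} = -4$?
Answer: $521$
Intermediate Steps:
$U{\left(u,j \right)} = \left(-4 + u\right) \left(4 + j + u\right)$ ($U{\left(u,j \right)} = \left(\left(u + j\right) + 4\right) \left(-4 + u\right) = \left(\left(j + u\right) + 4\right) \left(-4 + u\right) = \left(4 + j + u\right) \left(-4 + u\right) = \left(-4 + u\right) \left(4 + j + u\right)$)
$-7 + U{\left(6,1 \right)} 24 = -7 + \left(-16 + 6^{2} - 4 + 1 \cdot 6\right) 24 = -7 + \left(-16 + 36 - 4 + 6\right) 24 = -7 + 22 \cdot 24 = -7 + 528 = 521$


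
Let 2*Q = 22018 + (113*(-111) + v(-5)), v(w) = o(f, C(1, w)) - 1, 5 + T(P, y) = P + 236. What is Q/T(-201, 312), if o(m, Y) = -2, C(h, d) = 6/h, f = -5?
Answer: 2368/15 ≈ 157.87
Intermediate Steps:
T(P, y) = 231 + P (T(P, y) = -5 + (P + 236) = -5 + (236 + P) = 231 + P)
v(w) = -3 (v(w) = -2 - 1 = -3)
Q = 4736 (Q = (22018 + (113*(-111) - 3))/2 = (22018 + (-12543 - 3))/2 = (22018 - 12546)/2 = (½)*9472 = 4736)
Q/T(-201, 312) = 4736/(231 - 201) = 4736/30 = 4736*(1/30) = 2368/15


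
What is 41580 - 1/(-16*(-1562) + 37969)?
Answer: 2617918379/62961 ≈ 41580.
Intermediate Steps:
41580 - 1/(-16*(-1562) + 37969) = 41580 - 1/(24992 + 37969) = 41580 - 1/62961 = 2617918379/62961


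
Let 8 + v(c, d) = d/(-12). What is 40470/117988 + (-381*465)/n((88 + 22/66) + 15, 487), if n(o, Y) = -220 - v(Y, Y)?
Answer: 125461687515/121350658 ≈ 1033.9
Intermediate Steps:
v(c, d) = -8 - d/12 (v(c, d) = -8 + d/(-12) = -8 + d*(-1/12) = -8 - d/12)
n(o, Y) = -212 + Y/12 (n(o, Y) = -220 - (-8 - Y/12) = -220 + (8 + Y/12) = -212 + Y/12)
40470/117988 + (-381*465)/n((88 + 22/66) + 15, 487) = 40470/117988 + (-381*465)/(-212 + (1/12)*487) = 40470*(1/117988) - 177165/(-212 + 487/12) = 20235/58994 - 177165/(-2057/12) = 20235/58994 - 177165*(-12/2057) = 20235/58994 + 2125980/2057 = 125461687515/121350658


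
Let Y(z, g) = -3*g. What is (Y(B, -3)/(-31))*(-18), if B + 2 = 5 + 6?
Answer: 162/31 ≈ 5.2258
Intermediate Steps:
B = 9 (B = -2 + (5 + 6) = -2 + 11 = 9)
(Y(B, -3)/(-31))*(-18) = (-3*(-3)/(-31))*(-18) = (9*(-1/31))*(-18) = -9/31*(-18) = 162/31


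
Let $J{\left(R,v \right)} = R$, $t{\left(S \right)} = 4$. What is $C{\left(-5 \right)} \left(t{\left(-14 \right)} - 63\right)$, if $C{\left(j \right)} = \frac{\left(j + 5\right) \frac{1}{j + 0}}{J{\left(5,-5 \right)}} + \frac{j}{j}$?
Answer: $-59$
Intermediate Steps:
$C{\left(j \right)} = 1 + \frac{5 + j}{5 j}$ ($C{\left(j \right)} = \frac{\left(j + 5\right) \frac{1}{j + 0}}{5} + \frac{j}{j} = \frac{5 + j}{j} \frac{1}{5} + 1 = \frac{5 + j}{5 j} + 1 = 1 + \frac{5 + j}{5 j}$)
$C{\left(-5 \right)} \left(t{\left(-14 \right)} - 63\right) = \left(\frac{6}{5} + \frac{1}{-5}\right) \left(4 - 63\right) = \left(\frac{6}{5} - \frac{1}{5}\right) \left(-59\right) = 1 \left(-59\right) = -59$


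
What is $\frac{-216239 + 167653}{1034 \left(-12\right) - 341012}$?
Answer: $\frac{24293}{176710} \approx 0.13747$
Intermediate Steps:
$\frac{-216239 + 167653}{1034 \left(-12\right) - 341012} = - \frac{48586}{-12408 - 341012} = - \frac{48586}{-353420} = \left(-48586\right) \left(- \frac{1}{353420}\right) = \frac{24293}{176710}$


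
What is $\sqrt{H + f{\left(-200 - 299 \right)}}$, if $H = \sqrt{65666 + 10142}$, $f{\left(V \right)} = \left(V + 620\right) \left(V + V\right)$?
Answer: $\sqrt{-120758 + 4 \sqrt{4738}} \approx 347.11 i$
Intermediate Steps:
$f{\left(V \right)} = 2 V \left(620 + V\right)$ ($f{\left(V \right)} = \left(620 + V\right) 2 V = 2 V \left(620 + V\right)$)
$H = 4 \sqrt{4738}$ ($H = \sqrt{75808} = 4 \sqrt{4738} \approx 275.33$)
$\sqrt{H + f{\left(-200 - 299 \right)}} = \sqrt{4 \sqrt{4738} + 2 \left(-200 - 299\right) \left(620 - 499\right)} = \sqrt{4 \sqrt{4738} + 2 \left(-499\right) \left(620 - 499\right)} = \sqrt{4 \sqrt{4738} + 2 \left(-499\right) 121} = \sqrt{4 \sqrt{4738} - 120758} = \sqrt{-120758 + 4 \sqrt{4738}}$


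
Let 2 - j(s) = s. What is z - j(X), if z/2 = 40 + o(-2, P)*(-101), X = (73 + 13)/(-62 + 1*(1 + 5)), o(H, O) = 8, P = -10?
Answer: -43107/28 ≈ -1539.5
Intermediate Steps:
X = -43/28 (X = 86/(-62 + 1*6) = 86/(-62 + 6) = 86/(-56) = 86*(-1/56) = -43/28 ≈ -1.5357)
j(s) = 2 - s
z = -1536 (z = 2*(40 + 8*(-101)) = 2*(40 - 808) = 2*(-768) = -1536)
z - j(X) = -1536 - (2 - 1*(-43/28)) = -1536 - (2 + 43/28) = -1536 - 1*99/28 = -1536 - 99/28 = -43107/28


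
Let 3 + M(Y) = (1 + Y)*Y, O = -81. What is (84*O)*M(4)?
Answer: -115668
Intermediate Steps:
M(Y) = -3 + Y*(1 + Y) (M(Y) = -3 + (1 + Y)*Y = -3 + Y*(1 + Y))
(84*O)*M(4) = (84*(-81))*(-3 + 4 + 4²) = -6804*(-3 + 4 + 16) = -6804*17 = -115668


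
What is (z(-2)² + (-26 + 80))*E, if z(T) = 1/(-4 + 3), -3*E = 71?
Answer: -3905/3 ≈ -1301.7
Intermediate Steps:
E = -71/3 (E = -⅓*71 = -71/3 ≈ -23.667)
z(T) = -1 (z(T) = 1/(-1) = -1)
(z(-2)² + (-26 + 80))*E = ((-1)² + (-26 + 80))*(-71/3) = (1 + 54)*(-71/3) = 55*(-71/3) = -3905/3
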